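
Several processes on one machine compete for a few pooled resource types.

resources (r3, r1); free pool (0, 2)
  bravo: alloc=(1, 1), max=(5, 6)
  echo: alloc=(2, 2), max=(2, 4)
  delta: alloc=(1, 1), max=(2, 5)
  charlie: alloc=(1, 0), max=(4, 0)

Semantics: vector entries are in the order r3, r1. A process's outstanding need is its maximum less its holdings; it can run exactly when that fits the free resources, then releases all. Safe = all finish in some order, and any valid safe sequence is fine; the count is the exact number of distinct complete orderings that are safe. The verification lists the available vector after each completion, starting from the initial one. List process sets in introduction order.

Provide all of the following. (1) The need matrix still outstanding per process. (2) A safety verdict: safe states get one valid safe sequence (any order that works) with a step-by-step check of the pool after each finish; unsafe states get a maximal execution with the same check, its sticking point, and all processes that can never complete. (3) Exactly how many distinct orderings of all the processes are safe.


(1) Need matrix, components ordered r3, r1:
  bravo: (4, 5)
  echo: (0, 2)
  delta: (1, 4)
  charlie: (3, 0)
(2) SAFE — a valid safe sequence is echo, delta, charlie, bravo.
Key observation: reading the order forward, echo is the first process whose need (0, 2) meets the free pool (0, 2) exactly on a resource it requests.
Step-by-step check:
  pool = (0, 2)
  run echo (needs (0, 2), free (0, 2)); after release of (2, 2) the pool is (2, 4)
  run delta (needs (1, 4), free (2, 4)); after release of (1, 1) the pool is (3, 5)
  run charlie (needs (3, 0), free (3, 5)); after release of (1, 0) the pool is (4, 5)
  run bravo (needs (4, 5), free (4, 5)); after release of (1, 1) the pool is (5, 6)
(3) The exact count: 1 of the possible complete orderings is a safe sequence.


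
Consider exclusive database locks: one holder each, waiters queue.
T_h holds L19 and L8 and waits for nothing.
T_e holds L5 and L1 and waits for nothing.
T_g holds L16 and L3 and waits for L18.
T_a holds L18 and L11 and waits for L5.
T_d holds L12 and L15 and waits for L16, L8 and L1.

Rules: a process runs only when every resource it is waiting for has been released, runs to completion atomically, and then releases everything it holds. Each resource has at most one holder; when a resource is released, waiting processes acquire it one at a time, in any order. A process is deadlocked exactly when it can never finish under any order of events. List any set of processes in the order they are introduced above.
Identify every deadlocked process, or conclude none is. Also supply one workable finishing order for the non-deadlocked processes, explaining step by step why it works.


The deadlocked set is empty.
Key observation: no waiting chain loops back on itself — every chain ends at a process that waits on nothing, so everyone eventually runs.
The rest can finish in the order T_e, T_h, T_a, T_g, T_d.
Step-by-step check:
  run T_e (it waits on nothing); releases L5 and L1
  run T_h (it waits on nothing); releases L19 and L8
  run T_a (all its waits — L5 — are resolved); releases L18 and L11
  run T_g (all its waits — L18 — are resolved); releases L16 and L3
  run T_d (all its waits — L16, L8 and L1 — are resolved); releases L12 and L15


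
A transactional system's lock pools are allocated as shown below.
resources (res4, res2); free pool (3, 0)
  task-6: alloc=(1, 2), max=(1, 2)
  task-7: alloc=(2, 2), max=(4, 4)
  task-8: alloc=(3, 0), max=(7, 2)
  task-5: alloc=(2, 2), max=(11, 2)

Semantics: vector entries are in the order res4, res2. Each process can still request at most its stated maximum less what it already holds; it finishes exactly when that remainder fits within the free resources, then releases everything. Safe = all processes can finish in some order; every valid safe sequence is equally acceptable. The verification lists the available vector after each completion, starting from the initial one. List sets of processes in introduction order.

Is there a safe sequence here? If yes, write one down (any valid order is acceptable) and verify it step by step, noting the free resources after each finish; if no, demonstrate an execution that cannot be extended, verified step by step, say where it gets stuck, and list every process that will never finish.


The state is SAFE; one workable sequence: task-6, task-7, task-8, task-5.
Key observation: at task-7 the run first touches a limit — (2, 2) against (4, 2), exact on a resource it actually requests.
Verifying each step:
  pool = (3, 0)
  task-6 needs (0, 0) <= (3, 0) -> finishes; pool += (1, 2) = (4, 2)
  task-7 needs (2, 2) <= (4, 2) -> finishes; pool += (2, 2) = (6, 4)
  task-8 needs (4, 2) <= (6, 4) -> finishes; pool += (3, 0) = (9, 4)
  task-5 needs (9, 0) <= (9, 4) -> finishes; pool += (2, 2) = (11, 6)


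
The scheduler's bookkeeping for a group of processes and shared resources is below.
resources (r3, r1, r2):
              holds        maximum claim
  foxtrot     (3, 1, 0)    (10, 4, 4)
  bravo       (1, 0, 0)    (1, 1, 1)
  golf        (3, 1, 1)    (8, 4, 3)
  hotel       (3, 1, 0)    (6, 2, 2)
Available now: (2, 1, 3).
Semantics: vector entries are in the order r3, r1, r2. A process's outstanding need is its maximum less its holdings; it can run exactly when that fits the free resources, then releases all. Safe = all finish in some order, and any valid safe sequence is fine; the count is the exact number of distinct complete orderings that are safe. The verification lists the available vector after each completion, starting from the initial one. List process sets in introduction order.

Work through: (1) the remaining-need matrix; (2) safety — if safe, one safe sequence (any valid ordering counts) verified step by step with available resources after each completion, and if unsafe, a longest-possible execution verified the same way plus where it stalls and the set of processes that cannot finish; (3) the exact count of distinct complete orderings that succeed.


(1) Outstanding need per process (order r3, r1, r2):
  foxtrot: (7, 3, 4)
  bravo: (0, 1, 1)
  golf: (5, 3, 2)
  hotel: (3, 1, 2)
(2) UNSAFE — no complete ordering exists.
Key observation: the pool after bravo, hotel is (6, 2, 3); every surviving request exceeds it in r1, so progress ends there.
Going as far as possible: bravo, hotel; after that, nothing fits. Verifying each step:
  pool = (2, 1, 3)
  run bravo (needs (0, 1, 1), free (2, 1, 3)); after release of (1, 0, 0) the pool is (3, 1, 3)
  run hotel (needs (3, 1, 2), free (3, 1, 3)); after release of (3, 1, 0) the pool is (6, 2, 3)
  blocked: foxtrot wants (7, 3, 4), pool (6, 2, 3) — not enough r3, r1 and r2
  blocked: golf wants (5, 3, 2), pool (6, 2, 3) — not enough r1
Never able to finish: foxtrot and golf.
(3) Exactly 0 of the possible complete orderings are safe sequences.


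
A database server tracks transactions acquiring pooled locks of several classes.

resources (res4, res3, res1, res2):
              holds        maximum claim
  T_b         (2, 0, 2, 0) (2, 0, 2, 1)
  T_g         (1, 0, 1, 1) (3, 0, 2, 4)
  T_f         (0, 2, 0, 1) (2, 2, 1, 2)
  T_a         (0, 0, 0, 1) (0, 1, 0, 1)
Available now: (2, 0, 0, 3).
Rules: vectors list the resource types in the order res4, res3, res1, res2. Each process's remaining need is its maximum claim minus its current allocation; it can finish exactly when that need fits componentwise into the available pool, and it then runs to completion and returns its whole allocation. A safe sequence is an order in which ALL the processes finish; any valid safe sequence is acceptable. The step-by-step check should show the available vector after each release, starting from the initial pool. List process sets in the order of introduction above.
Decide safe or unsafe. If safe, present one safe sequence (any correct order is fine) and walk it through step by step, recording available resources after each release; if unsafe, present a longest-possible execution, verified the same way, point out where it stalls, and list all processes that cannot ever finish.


The state is SAFE; one workable sequence: T_b, T_f, T_g, T_a.
Key observation: the order never hits an exact fit; T_f is the first step at the minimum slack of 1 on its requested resources ((2, 0, 1, 1), (4, 0, 2, 3) free).
Verifying each step:
  pool = (2, 0, 0, 3)
  T_b: need (0, 0, 0, 1) fits (2, 0, 0, 3); releases (2, 0, 2, 0), pool now (4, 0, 2, 3)
  T_f: need (2, 0, 1, 1) fits (4, 0, 2, 3); releases (0, 2, 0, 1), pool now (4, 2, 2, 4)
  T_g: need (2, 0, 1, 3) fits (4, 2, 2, 4); releases (1, 0, 1, 1), pool now (5, 2, 3, 5)
  T_a: need (0, 1, 0, 0) fits (5, 2, 3, 5); releases (0, 0, 0, 1), pool now (5, 2, 3, 6)


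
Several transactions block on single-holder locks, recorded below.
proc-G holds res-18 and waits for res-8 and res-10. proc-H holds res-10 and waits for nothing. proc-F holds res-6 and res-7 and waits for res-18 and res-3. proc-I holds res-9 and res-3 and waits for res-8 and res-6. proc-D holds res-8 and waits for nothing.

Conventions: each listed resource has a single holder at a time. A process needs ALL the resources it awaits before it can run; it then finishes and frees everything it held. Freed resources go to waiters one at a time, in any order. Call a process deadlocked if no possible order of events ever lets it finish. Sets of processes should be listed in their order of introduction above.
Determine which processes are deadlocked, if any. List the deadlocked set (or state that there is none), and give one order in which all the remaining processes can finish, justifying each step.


The deadlocked set is proc-F and proc-I.
Key observation: the knot is the closed ring of waits proc-F -> proc-I -> proc-F; no other process is dragged down with it.
A valid finishing order for the others: proc-H, proc-D, proc-G.
Verifying each step:
  run proc-H (it waits on nothing); releases res-10
  run proc-D (it waits on nothing); releases res-8
  proc-G waits on res-8 and res-10 — all released -> runs and releases res-18


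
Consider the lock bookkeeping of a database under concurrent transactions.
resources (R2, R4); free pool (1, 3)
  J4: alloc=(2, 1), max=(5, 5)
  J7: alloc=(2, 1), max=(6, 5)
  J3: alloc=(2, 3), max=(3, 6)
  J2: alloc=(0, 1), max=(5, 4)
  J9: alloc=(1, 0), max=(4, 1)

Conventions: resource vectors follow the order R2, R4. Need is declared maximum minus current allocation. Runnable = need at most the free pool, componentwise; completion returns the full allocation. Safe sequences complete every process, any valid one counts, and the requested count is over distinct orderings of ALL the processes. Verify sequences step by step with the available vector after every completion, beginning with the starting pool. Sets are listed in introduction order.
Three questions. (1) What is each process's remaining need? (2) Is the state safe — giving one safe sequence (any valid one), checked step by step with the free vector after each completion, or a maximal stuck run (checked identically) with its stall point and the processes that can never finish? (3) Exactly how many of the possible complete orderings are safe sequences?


(1) Need matrix, components ordered R2, R4:
  J4: (3, 4)
  J7: (4, 4)
  J3: (1, 3)
  J2: (5, 3)
  J9: (3, 1)
(2) The state is SAFE; one workable sequence: J3, J9, J4, J2, J7.
Key observation: reading the order forward, J3 is the first process whose need (1, 3) meets the free pool (1, 3) exactly on a resource it requests.
Step-by-step check:
  pool = (1, 3)
  J3: need (1, 3) fits (1, 3); releases (2, 3), pool now (3, 6)
  J9: need (3, 1) fits (3, 6); releases (1, 0), pool now (4, 6)
  J4: need (3, 4) fits (4, 6); releases (2, 1), pool now (6, 7)
  J2: need (5, 3) fits (6, 7); releases (0, 1), pool now (6, 8)
  J7: need (4, 4) fits (6, 8); releases (2, 1), pool now (8, 9)
(3) Exactly 10 of the possible complete orderings are safe sequences.


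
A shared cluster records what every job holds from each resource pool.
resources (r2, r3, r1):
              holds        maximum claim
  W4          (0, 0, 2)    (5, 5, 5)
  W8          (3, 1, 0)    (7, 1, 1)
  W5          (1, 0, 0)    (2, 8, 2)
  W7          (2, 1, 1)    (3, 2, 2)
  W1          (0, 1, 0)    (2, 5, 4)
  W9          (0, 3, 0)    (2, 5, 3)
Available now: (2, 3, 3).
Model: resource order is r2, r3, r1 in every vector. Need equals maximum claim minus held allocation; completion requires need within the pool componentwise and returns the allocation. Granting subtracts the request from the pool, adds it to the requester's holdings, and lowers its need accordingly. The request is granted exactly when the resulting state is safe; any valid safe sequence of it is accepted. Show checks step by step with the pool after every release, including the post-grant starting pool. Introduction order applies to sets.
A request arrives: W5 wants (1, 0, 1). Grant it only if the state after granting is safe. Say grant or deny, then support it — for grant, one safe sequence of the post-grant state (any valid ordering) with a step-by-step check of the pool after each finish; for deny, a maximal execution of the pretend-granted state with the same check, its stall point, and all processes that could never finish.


DENY. Granting would leave the state unsafe.
Key observation: after W7, W9 the pool peaks at (3, 7, 3), and each blocked process is short somewhere: W4 on r2; W8 on r2; W5 on r3; W1 on r1.
On the post-grant state, W7, W9 is a maximal run — nothing extends it. Walking it through:
  pool = (1, 3, 2)
  W7: need (1, 1, 1) fits (1, 3, 2); releases (2, 1, 1), pool now (3, 4, 3)
  W9: need (2, 2, 3) fits (3, 4, 3); releases (0, 3, 0), pool now (3, 7, 3)
  W4 cannot run: need (5, 5, 3) vs free (3, 7, 3) (insufficient r2)
  W8 cannot run: need (4, 0, 1) vs free (3, 7, 3) (insufficient r2)
  W5 cannot run: need (0, 8, 1) vs free (3, 7, 3) (insufficient r3)
  W1 cannot run: need (2, 4, 4) vs free (3, 7, 3) (insufficient r1)
Processes that could never finish after the grant: W4, W8, W5 and W1.


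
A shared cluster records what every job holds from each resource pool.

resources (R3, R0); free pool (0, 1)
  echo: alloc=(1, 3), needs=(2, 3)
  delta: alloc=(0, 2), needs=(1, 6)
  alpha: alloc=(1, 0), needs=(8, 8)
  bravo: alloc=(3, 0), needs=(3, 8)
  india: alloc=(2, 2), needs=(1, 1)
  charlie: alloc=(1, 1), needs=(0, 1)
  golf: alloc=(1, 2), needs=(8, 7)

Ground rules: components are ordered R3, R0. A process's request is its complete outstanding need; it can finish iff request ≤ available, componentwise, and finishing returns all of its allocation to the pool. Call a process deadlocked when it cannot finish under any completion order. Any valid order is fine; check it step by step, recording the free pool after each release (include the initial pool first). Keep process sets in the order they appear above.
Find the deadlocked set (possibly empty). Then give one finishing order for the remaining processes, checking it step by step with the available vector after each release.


The deadlocked set is alpha and golf.
Key observation: even finishing charlie, india, echo, delta, bravo leaves just (7, 9) free — too little R3 for any of the remaining processes.
A valid finishing order for the others: charlie, india, echo, delta, bravo. Walking it through:
  pool = (0, 1)
  charlie: need (0, 1) fits (0, 1); releases (1, 1), pool now (1, 2)
  india: need (1, 1) fits (1, 2); releases (2, 2), pool now (3, 4)
  echo: need (2, 3) fits (3, 4); releases (1, 3), pool now (4, 7)
  delta: need (1, 6) fits (4, 7); releases (0, 2), pool now (4, 9)
  bravo: need (3, 8) fits (4, 9); releases (3, 0), pool now (7, 9)
None of the blocked processes ever fits:
  blocked: alpha wants (8, 8), pool (7, 9) — not enough R3
  blocked: golf wants (8, 7), pool (7, 9) — not enough R3


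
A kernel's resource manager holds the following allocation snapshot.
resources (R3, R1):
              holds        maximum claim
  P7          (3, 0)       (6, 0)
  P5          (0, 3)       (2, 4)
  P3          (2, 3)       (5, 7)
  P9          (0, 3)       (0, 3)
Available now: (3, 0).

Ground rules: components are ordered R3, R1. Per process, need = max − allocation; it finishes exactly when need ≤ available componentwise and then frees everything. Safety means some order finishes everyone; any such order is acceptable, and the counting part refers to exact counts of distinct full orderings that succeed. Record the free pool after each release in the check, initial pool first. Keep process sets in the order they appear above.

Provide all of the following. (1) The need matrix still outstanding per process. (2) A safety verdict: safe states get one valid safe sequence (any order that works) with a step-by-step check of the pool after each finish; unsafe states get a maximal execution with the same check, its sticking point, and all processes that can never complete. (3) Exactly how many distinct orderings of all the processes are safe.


(1) Need matrix, components ordered R3, R1:
  P7: (3, 0)
  P5: (2, 1)
  P3: (3, 4)
  P9: (0, 0)
(2) SAFE. One safe sequence: P9, P5, P3, P7.
Key observation: P3 marks the first exact bind of the order: its need (3, 4) fits the free (3, 6) with zero slack on a requested resource.
Verifying each step:
  pool = (3, 0)
  run P9 (needs (0, 0), free (3, 0)); after release of (0, 3) the pool is (3, 3)
  run P5 (needs (2, 1), free (3, 3)); after release of (0, 3) the pool is (3, 6)
  run P3 (needs (3, 4), free (3, 6)); after release of (2, 3) the pool is (5, 9)
  run P7 (needs (3, 0), free (5, 9)); after release of (3, 0) the pool is (8, 9)
(3) Precisely 4 of the possible complete orderings are safe sequences.


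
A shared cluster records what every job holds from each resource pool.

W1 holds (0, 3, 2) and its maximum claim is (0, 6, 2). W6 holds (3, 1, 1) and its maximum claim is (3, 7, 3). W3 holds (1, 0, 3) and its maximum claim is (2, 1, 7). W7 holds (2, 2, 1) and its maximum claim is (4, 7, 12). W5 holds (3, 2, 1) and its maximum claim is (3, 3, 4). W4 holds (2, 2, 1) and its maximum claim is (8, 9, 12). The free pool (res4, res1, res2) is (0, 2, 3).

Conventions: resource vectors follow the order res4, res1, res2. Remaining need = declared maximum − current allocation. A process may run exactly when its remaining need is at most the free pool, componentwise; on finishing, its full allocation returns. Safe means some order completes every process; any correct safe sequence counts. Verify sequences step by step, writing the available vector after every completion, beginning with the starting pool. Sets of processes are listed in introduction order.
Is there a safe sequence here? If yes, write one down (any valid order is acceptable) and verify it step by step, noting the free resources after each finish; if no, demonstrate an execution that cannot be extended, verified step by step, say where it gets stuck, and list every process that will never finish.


The state is UNSAFE.
Key observation: after W5, W1, W6, W3 complete, (7, 8, 10) is the best the pool ever gets, yet each leftover process wants more res2.
A maximal execution: W5, W1, W6, W3 — then nothing else fits. Step-by-step check:
  pool = (0, 2, 3)
  W5: need (0, 1, 3) fits (0, 2, 3); releases (3, 2, 1), pool now (3, 4, 4)
  W1: need (0, 3, 0) fits (3, 4, 4); releases (0, 3, 2), pool now (3, 7, 6)
  W6: need (0, 6, 2) fits (3, 7, 6); releases (3, 1, 1), pool now (6, 8, 7)
  W3: need (1, 1, 4) fits (6, 8, 7); releases (1, 0, 3), pool now (7, 8, 10)
  W7 cannot run: need (2, 5, 11) vs free (7, 8, 10) (insufficient res2)
  W4 cannot run: need (6, 7, 11) vs free (7, 8, 10) (insufficient res2)
Never able to finish: W7 and W4.


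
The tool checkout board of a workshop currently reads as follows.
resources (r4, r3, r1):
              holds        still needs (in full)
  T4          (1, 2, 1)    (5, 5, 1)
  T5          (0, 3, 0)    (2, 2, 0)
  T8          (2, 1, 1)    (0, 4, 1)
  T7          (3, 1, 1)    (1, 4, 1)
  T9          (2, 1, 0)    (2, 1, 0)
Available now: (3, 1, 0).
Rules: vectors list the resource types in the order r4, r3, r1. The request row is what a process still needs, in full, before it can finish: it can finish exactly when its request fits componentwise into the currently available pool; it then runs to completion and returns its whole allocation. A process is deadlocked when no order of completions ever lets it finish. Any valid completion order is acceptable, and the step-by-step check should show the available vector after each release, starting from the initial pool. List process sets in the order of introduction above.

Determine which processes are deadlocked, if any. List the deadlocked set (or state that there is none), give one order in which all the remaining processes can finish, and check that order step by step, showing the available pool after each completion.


Deadlocked set: T4, T8 and T7.
Key observation: the pool after T9, T5 is (5, 5, 0); every surviving request exceeds it in r1, so progress ends there.
One completion order for the rest: T9, T5. Step-by-step check:
  pool = (3, 1, 0)
  run T9 (needs (2, 1, 0), free (3, 1, 0)); after release of (2, 1, 0) the pool is (5, 2, 0)
  run T5 (needs (2, 2, 0), free (5, 2, 0)); after release of (0, 3, 0) the pool is (5, 5, 0)
The stuck group stays short no matter what:
  T4 still needs (5, 5, 1) but only (5, 5, 0) is free — short on r1
  T8 still needs (0, 4, 1) but only (5, 5, 0) is free — short on r1
  T7 still needs (1, 4, 1) but only (5, 5, 0) is free — short on r1


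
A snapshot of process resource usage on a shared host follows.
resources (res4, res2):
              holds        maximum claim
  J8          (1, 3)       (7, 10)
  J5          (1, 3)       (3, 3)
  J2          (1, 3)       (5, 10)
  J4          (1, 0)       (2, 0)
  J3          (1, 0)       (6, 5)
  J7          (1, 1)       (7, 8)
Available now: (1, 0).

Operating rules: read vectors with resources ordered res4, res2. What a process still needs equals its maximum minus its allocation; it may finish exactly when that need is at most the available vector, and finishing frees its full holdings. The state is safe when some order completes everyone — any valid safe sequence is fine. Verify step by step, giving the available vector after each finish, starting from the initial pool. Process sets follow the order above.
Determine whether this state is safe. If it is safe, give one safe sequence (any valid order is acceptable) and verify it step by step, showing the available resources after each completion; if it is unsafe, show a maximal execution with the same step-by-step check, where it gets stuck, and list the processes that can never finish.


The state is UNSAFE.
Key observation: the pool after J4, J5 is (3, 3); every surviving request exceeds it in res4, so progress ends there.
A maximal execution: J4, J5 — then nothing else fits. Walking it through:
  pool = (1, 0)
  run J4 (needs (1, 0), free (1, 0)); after release of (1, 0) the pool is (2, 0)
  run J5 (needs (2, 0), free (2, 0)); after release of (1, 3) the pool is (3, 3)
  J8 cannot run: need (6, 7) vs free (3, 3) (insufficient res4 and res2)
  J2 cannot run: need (4, 7) vs free (3, 3) (insufficient res4 and res2)
  J3 cannot run: need (5, 5) vs free (3, 3) (insufficient res4 and res2)
  J7 cannot run: need (6, 7) vs free (3, 3) (insufficient res4 and res2)
Never able to finish: J8, J2, J3 and J7.


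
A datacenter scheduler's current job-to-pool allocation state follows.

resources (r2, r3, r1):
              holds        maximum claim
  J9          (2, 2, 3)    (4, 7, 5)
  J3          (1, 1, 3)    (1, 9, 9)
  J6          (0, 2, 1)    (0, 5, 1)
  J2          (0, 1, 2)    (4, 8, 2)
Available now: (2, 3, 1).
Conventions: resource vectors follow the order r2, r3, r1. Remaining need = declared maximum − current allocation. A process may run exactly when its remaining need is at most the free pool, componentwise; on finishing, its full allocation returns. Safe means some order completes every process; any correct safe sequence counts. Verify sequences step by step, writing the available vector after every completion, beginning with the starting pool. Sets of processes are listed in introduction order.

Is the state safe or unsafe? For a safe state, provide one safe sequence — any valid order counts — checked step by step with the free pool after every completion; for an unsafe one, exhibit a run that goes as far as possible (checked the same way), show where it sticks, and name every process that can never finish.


The state is SAFE; one workable sequence: J6, J9, J2, J3.
Key observation: J6 is the earliest step where a requested resource binds exactly: need (0, 3, 0), pool (2, 3, 1) at its turn.
Check, step by step:
  pool = (2, 3, 1)
  run J6 (needs (0, 3, 0), free (2, 3, 1)); after release of (0, 2, 1) the pool is (2, 5, 2)
  run J9 (needs (2, 5, 2), free (2, 5, 2)); after release of (2, 2, 3) the pool is (4, 7, 5)
  run J2 (needs (4, 7, 0), free (4, 7, 5)); after release of (0, 1, 2) the pool is (4, 8, 7)
  run J3 (needs (0, 8, 6), free (4, 8, 7)); after release of (1, 1, 3) the pool is (5, 9, 10)


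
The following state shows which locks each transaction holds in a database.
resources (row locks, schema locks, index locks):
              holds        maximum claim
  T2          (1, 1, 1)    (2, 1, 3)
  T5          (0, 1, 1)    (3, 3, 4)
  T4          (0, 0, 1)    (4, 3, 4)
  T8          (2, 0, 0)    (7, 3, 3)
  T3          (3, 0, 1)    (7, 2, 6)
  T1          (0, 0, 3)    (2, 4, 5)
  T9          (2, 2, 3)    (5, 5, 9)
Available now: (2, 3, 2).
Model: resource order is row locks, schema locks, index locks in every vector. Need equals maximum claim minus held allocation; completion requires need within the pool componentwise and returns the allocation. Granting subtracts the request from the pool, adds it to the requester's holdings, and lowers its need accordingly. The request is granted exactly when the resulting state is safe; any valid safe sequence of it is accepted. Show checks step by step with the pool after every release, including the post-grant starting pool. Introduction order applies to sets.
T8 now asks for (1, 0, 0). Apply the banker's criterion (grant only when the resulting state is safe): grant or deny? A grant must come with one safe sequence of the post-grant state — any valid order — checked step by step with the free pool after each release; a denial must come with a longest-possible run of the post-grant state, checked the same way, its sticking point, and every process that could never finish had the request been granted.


DENY: after the grant no complete ordering would exist.
Key observation: once T2, T1 finish, the pool peaks at (2, 4, 6) — and every remaining process still needs more row locks than that.
On the post-grant state, T2, T1 is a maximal run — nothing extends it. Step-by-step check:
  pool = (1, 3, 2)
  T2 needs (1, 0, 2) <= (1, 3, 2) -> finishes; pool += (1, 1, 1) = (2, 4, 3)
  T1 needs (2, 4, 2) <= (2, 4, 3) -> finishes; pool += (0, 0, 3) = (2, 4, 6)
  T5 cannot run: need (3, 2, 3) vs free (2, 4, 6) (insufficient row locks)
  T4 cannot run: need (4, 3, 3) vs free (2, 4, 6) (insufficient row locks)
  T8 cannot run: need (4, 3, 3) vs free (2, 4, 6) (insufficient row locks)
  T3 cannot run: need (4, 2, 5) vs free (2, 4, 6) (insufficient row locks)
  T9 cannot run: need (3, 3, 6) vs free (2, 4, 6) (insufficient row locks)
Had the request been granted, T5, T4, T8, T3 and T9 could never finish.


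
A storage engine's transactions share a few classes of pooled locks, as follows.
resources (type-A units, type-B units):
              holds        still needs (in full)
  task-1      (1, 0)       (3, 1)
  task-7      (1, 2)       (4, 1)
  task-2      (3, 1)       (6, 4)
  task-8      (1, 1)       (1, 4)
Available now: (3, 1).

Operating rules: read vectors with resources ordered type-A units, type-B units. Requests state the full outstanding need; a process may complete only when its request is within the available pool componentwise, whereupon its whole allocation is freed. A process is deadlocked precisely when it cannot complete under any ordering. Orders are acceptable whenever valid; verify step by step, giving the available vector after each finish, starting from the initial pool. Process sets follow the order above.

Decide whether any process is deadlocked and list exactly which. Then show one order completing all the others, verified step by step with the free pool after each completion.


Deadlocked set: task-2 and task-8.
Key observation: the pool after task-1, task-7 is (5, 3); every surviving request exceeds it in type-B units, so progress ends there.
One completion order for the rest: task-1, task-7. Check, step by step:
  pool = (3, 1)
  run task-1 (needs (3, 1), free (3, 1)); after release of (1, 0) the pool is (4, 1)
  run task-7 (needs (4, 1), free (4, 1)); after release of (1, 2) the pool is (5, 3)
The blocked processes can never fit:
  task-2 cannot run: need (6, 4) vs free (5, 3) (insufficient type-A units and type-B units)
  task-8 cannot run: need (1, 4) vs free (5, 3) (insufficient type-B units)


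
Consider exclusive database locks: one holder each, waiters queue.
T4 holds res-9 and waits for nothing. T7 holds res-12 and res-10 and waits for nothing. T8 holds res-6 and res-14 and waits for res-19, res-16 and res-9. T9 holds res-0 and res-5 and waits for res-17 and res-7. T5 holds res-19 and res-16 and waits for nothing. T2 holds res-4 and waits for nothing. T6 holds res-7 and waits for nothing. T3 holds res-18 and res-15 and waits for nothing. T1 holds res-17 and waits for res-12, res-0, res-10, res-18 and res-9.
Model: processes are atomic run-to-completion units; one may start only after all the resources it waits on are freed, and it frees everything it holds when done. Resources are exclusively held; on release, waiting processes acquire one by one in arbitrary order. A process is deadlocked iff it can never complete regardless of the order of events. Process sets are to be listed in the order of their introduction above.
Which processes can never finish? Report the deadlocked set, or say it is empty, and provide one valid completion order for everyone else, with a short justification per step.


The deadlocked set is T9 and T1.
Key observation: along T9 -> T1 -> T9, each member waits on what the next one holds — a deadlock; no other process is dragged down with it.
The rest can finish in the order T2, T6, T4, T5, T3, T7, T8.
Verifying each step:
  T2: no waits; runs immediately, freeing res-4
  T6: no waits; runs immediately, freeing res-7
  T4: no waits; runs immediately, freeing res-9
  T5: no waits; runs immediately, freeing res-19 and res-16
  T3: no waits; runs immediately, freeing res-18 and res-15
  T7: no waits; runs immediately, freeing res-12 and res-10
  run T8 (all its waits — res-19, res-16 and res-9 — are resolved); releases res-6 and res-14


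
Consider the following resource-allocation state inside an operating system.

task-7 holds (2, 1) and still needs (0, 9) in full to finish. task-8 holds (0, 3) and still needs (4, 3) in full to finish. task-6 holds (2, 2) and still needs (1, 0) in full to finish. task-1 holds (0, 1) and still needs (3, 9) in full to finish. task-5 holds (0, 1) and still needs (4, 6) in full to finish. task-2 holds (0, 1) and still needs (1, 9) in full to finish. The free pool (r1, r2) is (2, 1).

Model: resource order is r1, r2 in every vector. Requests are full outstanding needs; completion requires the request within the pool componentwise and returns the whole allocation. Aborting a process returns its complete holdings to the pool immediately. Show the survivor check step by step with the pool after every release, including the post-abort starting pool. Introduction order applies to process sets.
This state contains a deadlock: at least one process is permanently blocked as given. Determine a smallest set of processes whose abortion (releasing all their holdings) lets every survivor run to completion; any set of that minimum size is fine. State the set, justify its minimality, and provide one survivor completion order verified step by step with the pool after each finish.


The answer: abort task-1 and task-2.
Key observation: aborting task-1 and task-2 returns (0, 2), and task-7 — hopeless before — runs at step 4 with the returned capacity in the pool.
Why nothing smaller works — every single abort fails: task-7 alone leaves task-1 blocked (short on r2); task-8 alone leaves task-7 blocked (short on r2); task-6 alone leaves task-7 blocked (short on r2); task-1 alone leaves task-7 blocked (short on r2); task-5 alone leaves task-7 blocked (short on r2); task-2 alone leaves task-7 blocked (short on r2).
The survivors complete as task-6, task-8, task-5, task-7. Step-by-step check (starting from the post-abort pool):
  pool = (2, 3)
  task-6: need (1, 0) fits (2, 3); releases (2, 2), pool now (4, 5)
  task-8: need (4, 3) fits (4, 5); releases (0, 3), pool now (4, 8)
  task-5: need (4, 6) fits (4, 8); releases (0, 1), pool now (4, 9)
  task-7: need (0, 9) fits (4, 9); releases (2, 1), pool now (6, 10)


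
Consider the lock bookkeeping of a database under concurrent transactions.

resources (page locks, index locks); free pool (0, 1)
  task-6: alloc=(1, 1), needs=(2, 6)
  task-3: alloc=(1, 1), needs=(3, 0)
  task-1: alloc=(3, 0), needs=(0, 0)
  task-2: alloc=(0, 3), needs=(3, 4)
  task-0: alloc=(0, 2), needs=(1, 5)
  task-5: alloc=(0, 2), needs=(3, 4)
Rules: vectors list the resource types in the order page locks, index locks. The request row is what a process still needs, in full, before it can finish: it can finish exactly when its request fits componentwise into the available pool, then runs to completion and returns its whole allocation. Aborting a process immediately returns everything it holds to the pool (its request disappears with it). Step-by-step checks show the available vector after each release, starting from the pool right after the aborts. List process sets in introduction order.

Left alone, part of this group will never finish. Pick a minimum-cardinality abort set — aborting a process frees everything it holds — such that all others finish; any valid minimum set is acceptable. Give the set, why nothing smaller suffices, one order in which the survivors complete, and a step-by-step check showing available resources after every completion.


Minimum abort set: task-0.
Key observation: task-5 could never have finished before the abort; with (0, 2) returned by task-0, it fits at step 3.
Why nothing smaller works: aborting no one leaves the state deadlocked as given.
One survivor order: task-1, task-3, task-5, task-2, task-6. Verifying each step (post-abort pool first):
  pool = (0, 3)
  task-1 needs (0, 0) <= (0, 3) -> finishes; pool += (3, 0) = (3, 3)
  task-3 needs (3, 0) <= (3, 3) -> finishes; pool += (1, 1) = (4, 4)
  task-5 needs (3, 4) <= (4, 4) -> finishes; pool += (0, 2) = (4, 6)
  task-2 needs (3, 4) <= (4, 6) -> finishes; pool += (0, 3) = (4, 9)
  task-6 needs (2, 6) <= (4, 9) -> finishes; pool += (1, 1) = (5, 10)


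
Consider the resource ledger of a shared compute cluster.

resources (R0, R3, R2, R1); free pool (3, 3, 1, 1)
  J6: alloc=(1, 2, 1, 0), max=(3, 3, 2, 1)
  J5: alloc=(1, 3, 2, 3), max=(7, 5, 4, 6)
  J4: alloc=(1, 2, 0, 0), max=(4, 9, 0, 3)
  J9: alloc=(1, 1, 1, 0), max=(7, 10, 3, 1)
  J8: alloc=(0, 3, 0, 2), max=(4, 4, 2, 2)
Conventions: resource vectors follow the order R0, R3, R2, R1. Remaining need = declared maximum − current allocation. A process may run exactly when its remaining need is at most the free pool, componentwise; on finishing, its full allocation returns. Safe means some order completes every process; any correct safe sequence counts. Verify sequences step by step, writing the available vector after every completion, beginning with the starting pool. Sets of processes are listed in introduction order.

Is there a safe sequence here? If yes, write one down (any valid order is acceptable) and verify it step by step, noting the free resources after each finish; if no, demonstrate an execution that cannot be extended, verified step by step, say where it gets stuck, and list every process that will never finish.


UNSAFE.
Key observation: the wall is R0: completing J6, J8, J4 brings the pool only to (5, 10, 2, 3), and all the rest need more.
The run J6, J8, J4 cannot be extended any further. Verifying each step:
  pool = (3, 3, 1, 1)
  run J6 (needs (2, 1, 1, 1), free (3, 3, 1, 1)); after release of (1, 2, 1, 0) the pool is (4, 5, 2, 1)
  run J8 (needs (4, 1, 2, 0), free (4, 5, 2, 1)); after release of (0, 3, 0, 2) the pool is (4, 8, 2, 3)
  run J4 (needs (3, 7, 0, 3), free (4, 8, 2, 3)); after release of (1, 2, 0, 0) the pool is (5, 10, 2, 3)
  J5 cannot run: need (6, 2, 2, 3) vs free (5, 10, 2, 3) (insufficient R0)
  J9 cannot run: need (6, 9, 2, 1) vs free (5, 10, 2, 3) (insufficient R0)
Processes that can never finish: J5 and J9.


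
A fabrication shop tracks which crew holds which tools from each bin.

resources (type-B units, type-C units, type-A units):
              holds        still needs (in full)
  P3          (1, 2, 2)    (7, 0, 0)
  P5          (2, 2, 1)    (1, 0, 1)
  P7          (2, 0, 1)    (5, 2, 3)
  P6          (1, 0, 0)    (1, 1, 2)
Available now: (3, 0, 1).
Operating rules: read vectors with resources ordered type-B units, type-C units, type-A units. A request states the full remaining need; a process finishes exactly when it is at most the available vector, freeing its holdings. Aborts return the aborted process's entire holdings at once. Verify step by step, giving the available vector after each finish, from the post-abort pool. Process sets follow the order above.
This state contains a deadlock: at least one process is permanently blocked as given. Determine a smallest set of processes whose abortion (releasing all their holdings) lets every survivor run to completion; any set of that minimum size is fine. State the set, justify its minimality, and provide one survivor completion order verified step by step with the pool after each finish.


Abort P3.
Key observation: P7 had no path to completion before; after the abort of P3 ((1, 2, 2) returned), step 3 is where it fits.
No smaller set exists: with zero aborts the deadlock remains.
One survivor order: P6, P5, P7. Step-by-step check (post-abort pool first):
  pool = (4, 2, 3)
  P6 needs (1, 1, 2) <= (4, 2, 3) -> finishes; pool += (1, 0, 0) = (5, 2, 3)
  P5 needs (1, 0, 1) <= (5, 2, 3) -> finishes; pool += (2, 2, 1) = (7, 4, 4)
  P7 needs (5, 2, 3) <= (7, 4, 4) -> finishes; pool += (2, 0, 1) = (9, 4, 5)


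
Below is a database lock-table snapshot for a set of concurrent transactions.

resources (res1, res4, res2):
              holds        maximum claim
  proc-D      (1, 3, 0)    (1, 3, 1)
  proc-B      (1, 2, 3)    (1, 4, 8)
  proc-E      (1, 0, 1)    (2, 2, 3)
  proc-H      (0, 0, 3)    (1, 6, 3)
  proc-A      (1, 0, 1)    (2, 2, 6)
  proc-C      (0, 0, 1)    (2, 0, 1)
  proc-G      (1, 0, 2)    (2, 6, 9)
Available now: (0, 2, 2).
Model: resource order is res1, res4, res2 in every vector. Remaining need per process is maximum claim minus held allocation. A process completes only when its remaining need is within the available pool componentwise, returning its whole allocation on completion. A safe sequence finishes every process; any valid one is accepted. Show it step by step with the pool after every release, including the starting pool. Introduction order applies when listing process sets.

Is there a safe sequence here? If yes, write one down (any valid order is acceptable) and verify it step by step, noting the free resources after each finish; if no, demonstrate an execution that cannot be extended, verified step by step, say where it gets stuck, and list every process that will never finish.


The state is UNSAFE.
Key observation: after proc-D, proc-E, proc-C the pool peaks at (2, 5, 4), and each blocked process is short somewhere: proc-B on res2; proc-H on res4; proc-A on res2; proc-G on res4, res2.
A maximal execution: proc-D, proc-E, proc-C — then nothing else fits. Step-by-step check:
  pool = (0, 2, 2)
  proc-D: need (0, 0, 1) fits (0, 2, 2); releases (1, 3, 0), pool now (1, 5, 2)
  proc-E: need (1, 2, 2) fits (1, 5, 2); releases (1, 0, 1), pool now (2, 5, 3)
  proc-C: need (2, 0, 0) fits (2, 5, 3); releases (0, 0, 1), pool now (2, 5, 4)
  proc-B cannot run: need (0, 2, 5) vs free (2, 5, 4) (insufficient res2)
  proc-H cannot run: need (1, 6, 0) vs free (2, 5, 4) (insufficient res4)
  proc-A cannot run: need (1, 2, 5) vs free (2, 5, 4) (insufficient res2)
  proc-G cannot run: need (1, 6, 7) vs free (2, 5, 4) (insufficient res4 and res2)
Processes that can never finish: proc-B, proc-H, proc-A and proc-G.
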